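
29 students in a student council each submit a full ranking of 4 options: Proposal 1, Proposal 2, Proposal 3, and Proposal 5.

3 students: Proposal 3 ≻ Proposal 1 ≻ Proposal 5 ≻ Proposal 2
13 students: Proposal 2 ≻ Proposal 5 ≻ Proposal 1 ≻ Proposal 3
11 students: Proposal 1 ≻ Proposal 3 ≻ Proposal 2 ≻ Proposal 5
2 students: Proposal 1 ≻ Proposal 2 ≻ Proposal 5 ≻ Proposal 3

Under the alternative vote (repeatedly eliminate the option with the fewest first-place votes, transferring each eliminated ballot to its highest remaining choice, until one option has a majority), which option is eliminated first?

Round 1: Proposal 1 13, Proposal 2 13, Proposal 3 3, Proposal 5 0. Proposal 5 has the fewest and is eliminated.
Round 2: Proposal 1 13, Proposal 2 13, Proposal 3 3. Proposal 3 has the fewest and is eliminated.
Round 3: Proposal 1 16, Proposal 2 13. Proposal 1 has a majority.

Proposal 5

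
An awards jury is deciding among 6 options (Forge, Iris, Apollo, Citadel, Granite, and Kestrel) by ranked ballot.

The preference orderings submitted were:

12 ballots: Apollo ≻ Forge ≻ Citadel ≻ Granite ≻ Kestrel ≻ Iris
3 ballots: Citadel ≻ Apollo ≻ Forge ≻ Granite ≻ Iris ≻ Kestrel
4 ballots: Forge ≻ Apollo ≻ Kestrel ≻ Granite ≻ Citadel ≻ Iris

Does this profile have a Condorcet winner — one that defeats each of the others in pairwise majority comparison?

Yes

Head-to-head results (19 voters total):
Forge vs Iris: Forge wins 19–0.
Forge vs Apollo: Apollo wins 15–4.
Forge vs Citadel: Forge wins 16–3.
Forge vs Granite: Forge wins 19–0.
Forge vs Kestrel: Forge wins 19–0.
Iris vs Apollo: Apollo wins 19–0.
Iris vs Citadel: Citadel wins 19–0.
Iris vs Granite: Granite wins 19–0.
Iris vs Kestrel: Kestrel wins 16–3.
Apollo vs Citadel: Apollo wins 16–3.
Apollo vs Granite: Apollo wins 19–0.
Apollo vs Kestrel: Apollo wins 19–0.
Citadel vs Granite: Citadel wins 15–4.
Citadel vs Kestrel: Citadel wins 15–4.
Granite vs Kestrel: Granite wins 15–4.
Apollo beats each rival — Forge (15–4), Iris (19–0), Citadel (16–3), Granite (19–0), Kestrel (19–0) — so Apollo is the Condorcet winner.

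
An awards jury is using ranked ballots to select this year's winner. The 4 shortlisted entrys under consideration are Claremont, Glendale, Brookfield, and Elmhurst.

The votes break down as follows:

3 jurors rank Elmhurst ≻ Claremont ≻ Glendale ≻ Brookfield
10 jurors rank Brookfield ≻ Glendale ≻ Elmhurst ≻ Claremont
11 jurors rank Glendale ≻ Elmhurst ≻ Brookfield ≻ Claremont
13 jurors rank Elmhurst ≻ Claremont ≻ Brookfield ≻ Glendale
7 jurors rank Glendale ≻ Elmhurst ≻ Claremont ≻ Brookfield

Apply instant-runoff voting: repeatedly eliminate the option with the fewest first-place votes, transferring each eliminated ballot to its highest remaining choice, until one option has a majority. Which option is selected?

Round 1: Glendale 18, Elmhurst 16, Brookfield 10, Claremont 0. Claremont has the fewest and is eliminated.
Round 2: Glendale 18, Elmhurst 16, Brookfield 10. Brookfield has the fewest and is eliminated.
Round 3: Glendale 28, Elmhurst 16. Glendale has a majority.

Glendale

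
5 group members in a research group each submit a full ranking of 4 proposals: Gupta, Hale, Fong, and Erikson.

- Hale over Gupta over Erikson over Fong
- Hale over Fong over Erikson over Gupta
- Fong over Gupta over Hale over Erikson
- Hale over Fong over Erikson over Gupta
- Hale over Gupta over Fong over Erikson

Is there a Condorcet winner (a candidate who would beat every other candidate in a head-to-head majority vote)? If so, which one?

Head-to-head results (5 voters total):
Gupta vs Hale: Hale wins 4–1.
Gupta vs Fong: Fong wins 3–2.
Gupta vs Erikson: Gupta wins 3–2.
Hale vs Fong: Hale wins 4–1.
Hale vs Erikson: Hale wins 5–0.
Fong vs Erikson: Fong wins 4–1.
Hale beats each rival — Gupta (4–1), Fong (4–1), Erikson (5–0) — so Hale is the Condorcet winner.

Hale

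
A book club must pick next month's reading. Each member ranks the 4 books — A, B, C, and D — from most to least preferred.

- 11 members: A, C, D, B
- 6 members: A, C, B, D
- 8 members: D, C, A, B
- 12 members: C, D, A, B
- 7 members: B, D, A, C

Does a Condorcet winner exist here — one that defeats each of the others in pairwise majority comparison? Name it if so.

Head-to-head results (44 voters total):
A vs B: A wins 37–7.
A vs C: A wins 24–20.
A vs D: D wins 27–17.
B vs C: C wins 37–7.
B vs D: D wins 31–13.
C vs D: C wins 29–15.
No candidate beats all others: A beats C beats D beats A, a majority cycle.

None — there is no Condorcet winner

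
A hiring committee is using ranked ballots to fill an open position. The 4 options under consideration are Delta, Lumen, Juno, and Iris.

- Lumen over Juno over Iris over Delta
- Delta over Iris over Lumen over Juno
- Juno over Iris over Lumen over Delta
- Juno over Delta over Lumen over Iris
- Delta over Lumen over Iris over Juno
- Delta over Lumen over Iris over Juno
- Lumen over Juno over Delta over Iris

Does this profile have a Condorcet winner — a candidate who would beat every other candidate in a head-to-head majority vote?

Head-to-head results (7 voters total):
Delta vs Lumen: Delta wins 4–3.
Delta vs Juno: Juno wins 4–3.
Delta vs Iris: Delta wins 5–2.
Lumen vs Juno: Lumen wins 5–2.
Lumen vs Iris: Lumen wins 5–2.
Juno vs Iris: Juno wins 4–3.
No candidate beats all others: Delta beats Lumen beats Juno beats Delta, a majority cycle.

No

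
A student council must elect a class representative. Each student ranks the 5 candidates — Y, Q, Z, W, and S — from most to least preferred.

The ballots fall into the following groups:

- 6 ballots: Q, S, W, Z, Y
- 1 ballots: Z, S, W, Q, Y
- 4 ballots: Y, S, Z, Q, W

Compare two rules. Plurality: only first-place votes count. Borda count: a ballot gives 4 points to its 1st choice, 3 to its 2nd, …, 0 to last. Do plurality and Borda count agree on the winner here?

No

Plurality first-place counts: Y 4, Q 6, Z 1, W 0, S 0 → Q.
Borda totals: Y 16, Q 29, Z 18, W 14, S 33 → S.
The two rules disagree: plurality picks Q, Borda picks S.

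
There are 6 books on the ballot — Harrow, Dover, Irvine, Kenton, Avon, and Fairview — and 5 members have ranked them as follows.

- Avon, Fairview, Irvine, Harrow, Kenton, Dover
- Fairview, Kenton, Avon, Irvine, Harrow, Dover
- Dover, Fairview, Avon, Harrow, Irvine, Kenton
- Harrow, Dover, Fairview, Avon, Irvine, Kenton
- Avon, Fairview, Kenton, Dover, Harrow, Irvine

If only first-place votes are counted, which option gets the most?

First-place vote totals:
  Harrow: 1
  Dover: 1
  Irvine: 0
  Kenton: 0
  Avon: 2
  Fairview: 1
Avon has the most first-place votes.

Avon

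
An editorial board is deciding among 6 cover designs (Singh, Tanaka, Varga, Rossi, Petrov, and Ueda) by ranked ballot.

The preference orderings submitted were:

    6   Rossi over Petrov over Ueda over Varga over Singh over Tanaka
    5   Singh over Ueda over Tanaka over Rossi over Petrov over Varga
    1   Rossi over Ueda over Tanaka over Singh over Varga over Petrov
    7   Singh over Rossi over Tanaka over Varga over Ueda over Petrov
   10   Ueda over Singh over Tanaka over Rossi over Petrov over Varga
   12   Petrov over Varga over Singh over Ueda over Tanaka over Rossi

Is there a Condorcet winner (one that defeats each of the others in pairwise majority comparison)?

Head-to-head results (41 voters total):
Singh vs Tanaka: Singh wins 40–1.
Singh vs Varga: Singh wins 23–18.
Singh vs Rossi: Singh wins 34–7.
Singh vs Petrov: Singh wins 23–18.
Singh vs Ueda: Singh wins 24–17.
Tanaka vs Varga: Tanaka wins 23–18.
Tanaka vs Rossi: Tanaka wins 27–14.
Tanaka vs Petrov: Tanaka wins 23–18.
Tanaka vs Ueda: Ueda wins 34–7.
Varga vs Rossi: Rossi wins 29–12.
Varga vs Petrov: Petrov wins 33–8.
Varga vs Ueda: Ueda wins 22–19.
Rossi vs Petrov: Rossi wins 29–12.
Rossi vs Ueda: Ueda wins 27–14.
Petrov vs Ueda: Ueda wins 23–18.
Singh beats each rival — Tanaka (40–1), Varga (23–18), Rossi (34–7), Petrov (23–18), Ueda (24–17) — so Singh is the Condorcet winner.

Yes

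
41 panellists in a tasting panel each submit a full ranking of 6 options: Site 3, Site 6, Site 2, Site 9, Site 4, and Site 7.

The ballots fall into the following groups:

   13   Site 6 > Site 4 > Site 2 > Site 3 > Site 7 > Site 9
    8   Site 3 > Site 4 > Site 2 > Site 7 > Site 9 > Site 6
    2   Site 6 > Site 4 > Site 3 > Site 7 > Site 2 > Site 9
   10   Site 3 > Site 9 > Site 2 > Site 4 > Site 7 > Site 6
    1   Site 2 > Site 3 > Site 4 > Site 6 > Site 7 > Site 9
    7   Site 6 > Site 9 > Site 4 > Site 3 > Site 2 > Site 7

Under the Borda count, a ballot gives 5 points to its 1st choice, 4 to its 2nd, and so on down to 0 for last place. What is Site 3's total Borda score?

Borda scores:
  Site 3: 13·2 + 8·5 + 2·3 + 10·5 + 4 + 7·2 = 140
  Site 6: 13·5 + 8·0 + 2·5 + 10·0 + 2 + 7·5 = 112
  Site 2: 13·3 + 8·3 + 2·1 + 10·3 + 5 + 7·1 = 107
  Site 9: 13·0 + 8·1 + 2·0 + 10·4 + 0 + 7·4 = 76
  Site 4: 13·4 + 8·4 + 2·4 + 10·2 + 3 + 7·3 = 136
  Site 7: 13·1 + 8·2 + 2·2 + 10·1 + 1 + 7·0 = 44

140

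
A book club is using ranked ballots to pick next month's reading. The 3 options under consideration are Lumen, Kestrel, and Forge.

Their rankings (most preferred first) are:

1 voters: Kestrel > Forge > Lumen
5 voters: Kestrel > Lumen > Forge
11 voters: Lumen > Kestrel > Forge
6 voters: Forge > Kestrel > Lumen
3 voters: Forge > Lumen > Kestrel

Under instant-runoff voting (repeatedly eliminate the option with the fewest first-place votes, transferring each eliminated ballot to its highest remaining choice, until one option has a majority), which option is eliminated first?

Round 1: Lumen 11, Forge 9, Kestrel 6. Kestrel has the fewest and is eliminated.
Round 2: Lumen 16, Forge 10. Lumen has a majority.

Kestrel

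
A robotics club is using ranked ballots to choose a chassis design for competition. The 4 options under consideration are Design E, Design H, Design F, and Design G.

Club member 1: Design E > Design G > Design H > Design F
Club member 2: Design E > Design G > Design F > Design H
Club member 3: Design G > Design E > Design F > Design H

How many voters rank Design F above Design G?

Ballots ranking Design F above Design G: 0.
Ballots ranking Design G above Design F: 3.
So 0 of 3 voters prefer Design F to Design G.

0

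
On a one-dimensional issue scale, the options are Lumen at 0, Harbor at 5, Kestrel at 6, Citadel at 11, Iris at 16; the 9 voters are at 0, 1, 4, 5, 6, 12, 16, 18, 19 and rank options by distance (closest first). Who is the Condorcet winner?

Kestrel

With single-peaked preferences on a line, the Condorcet winner is the candidate closest to the median voter.
The median voter (position 6) is closest to Kestrel at 6.
Check: Kestrel vs Citadel — voters closer to Kestrel: 5 of 9.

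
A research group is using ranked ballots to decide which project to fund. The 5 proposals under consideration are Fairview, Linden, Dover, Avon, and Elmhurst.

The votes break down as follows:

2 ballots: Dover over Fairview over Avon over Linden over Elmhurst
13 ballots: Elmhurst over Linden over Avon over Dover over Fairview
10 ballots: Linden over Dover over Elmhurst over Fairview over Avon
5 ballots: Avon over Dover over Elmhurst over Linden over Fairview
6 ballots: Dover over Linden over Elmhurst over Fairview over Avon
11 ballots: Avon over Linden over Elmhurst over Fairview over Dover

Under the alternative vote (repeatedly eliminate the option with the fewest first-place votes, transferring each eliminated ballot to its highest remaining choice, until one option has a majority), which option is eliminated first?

Round 1: Avon 16, Elmhurst 13, Linden 10, Dover 8, Fairview 0. Fairview has the fewest and is eliminated.
Round 2: Avon 16, Elmhurst 13, Linden 10, Dover 8. Dover has the fewest and is eliminated.
Round 3: Avon 18, Linden 16, Elmhurst 13. Elmhurst has the fewest and is eliminated.
Round 4: Linden 29, Avon 18. Linden has a majority.

Fairview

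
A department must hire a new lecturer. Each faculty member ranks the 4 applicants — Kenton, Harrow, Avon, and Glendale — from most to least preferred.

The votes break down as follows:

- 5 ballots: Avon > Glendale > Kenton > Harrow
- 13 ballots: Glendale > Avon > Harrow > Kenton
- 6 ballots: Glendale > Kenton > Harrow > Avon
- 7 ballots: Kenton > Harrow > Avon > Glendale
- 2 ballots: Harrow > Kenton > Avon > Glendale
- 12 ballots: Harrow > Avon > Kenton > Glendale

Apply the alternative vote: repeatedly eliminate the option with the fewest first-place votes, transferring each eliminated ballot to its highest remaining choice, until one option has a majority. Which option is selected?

Glendale

Round 1: Glendale 19, Harrow 14, Kenton 7, Avon 5. Avon has the fewest and is eliminated.
Round 2: Glendale 24, Harrow 14, Kenton 7. Glendale has a majority.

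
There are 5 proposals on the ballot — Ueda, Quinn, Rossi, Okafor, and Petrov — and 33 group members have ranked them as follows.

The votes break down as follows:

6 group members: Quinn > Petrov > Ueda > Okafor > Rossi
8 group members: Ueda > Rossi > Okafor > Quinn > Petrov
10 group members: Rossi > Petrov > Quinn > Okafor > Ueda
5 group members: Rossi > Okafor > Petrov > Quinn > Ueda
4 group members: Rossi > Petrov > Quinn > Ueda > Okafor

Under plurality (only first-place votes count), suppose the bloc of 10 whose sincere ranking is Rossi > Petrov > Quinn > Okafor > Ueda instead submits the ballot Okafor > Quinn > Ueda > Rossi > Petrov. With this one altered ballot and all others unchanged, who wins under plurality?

First-place totals with the altered ballot: Ueda 8, Quinn 6, Rossi 9, Okafor 10, Petrov 0.
The switch changes the winner from Rossi to Okafor.

Okafor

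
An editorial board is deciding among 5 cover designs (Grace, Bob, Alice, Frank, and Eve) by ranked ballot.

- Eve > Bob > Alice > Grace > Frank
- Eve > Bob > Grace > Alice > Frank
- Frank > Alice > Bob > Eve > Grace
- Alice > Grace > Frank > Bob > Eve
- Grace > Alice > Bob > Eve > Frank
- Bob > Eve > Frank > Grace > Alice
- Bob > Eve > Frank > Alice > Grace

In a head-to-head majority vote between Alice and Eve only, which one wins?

Eve

Ballots ranking Alice above Eve: 3.
Ballots ranking Eve above Alice: 4.
Eve wins the head-to-head, 4–3.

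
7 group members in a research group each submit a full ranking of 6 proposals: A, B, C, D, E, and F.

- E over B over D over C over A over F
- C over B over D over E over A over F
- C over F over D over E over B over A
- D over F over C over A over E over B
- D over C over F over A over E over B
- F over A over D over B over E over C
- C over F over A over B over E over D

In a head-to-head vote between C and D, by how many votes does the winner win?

Ballots ranking C above D: 3.
Ballots ranking D above C: 4.
D wins 4–3, a margin of 1.

1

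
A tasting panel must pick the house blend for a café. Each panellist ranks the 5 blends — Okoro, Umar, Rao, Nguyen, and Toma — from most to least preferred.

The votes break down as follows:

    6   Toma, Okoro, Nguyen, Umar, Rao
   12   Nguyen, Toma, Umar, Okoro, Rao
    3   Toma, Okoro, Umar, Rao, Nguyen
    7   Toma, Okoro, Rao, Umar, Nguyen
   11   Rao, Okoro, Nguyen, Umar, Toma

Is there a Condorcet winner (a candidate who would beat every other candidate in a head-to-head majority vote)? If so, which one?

None — there is no Condorcet winner

Head-to-head results (39 voters total):
Okoro vs Umar: Okoro wins 27–12.
Okoro vs Rao: Okoro wins 28–11.
Okoro vs Nguyen: Okoro wins 27–12.
Okoro vs Toma: Toma wins 28–11.
Umar vs Rao: Umar wins 21–18.
Umar vs Nguyen: Nguyen wins 29–10.
Umar vs Toma: Toma wins 28–11.
Rao vs Nguyen: Rao wins 21–18.
Rao vs Toma: Toma wins 28–11.
Nguyen vs Toma: Nguyen wins 23–16.
No candidate beats all others: Okoro beats Nguyen beats Toma beats Okoro, a majority cycle.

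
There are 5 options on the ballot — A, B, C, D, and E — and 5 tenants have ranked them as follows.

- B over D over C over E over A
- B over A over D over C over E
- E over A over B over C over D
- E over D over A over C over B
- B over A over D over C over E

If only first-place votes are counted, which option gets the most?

B

First-place vote totals:
  A: 0
  B: 3
  C: 0
  D: 0
  E: 2
B has the most first-place votes.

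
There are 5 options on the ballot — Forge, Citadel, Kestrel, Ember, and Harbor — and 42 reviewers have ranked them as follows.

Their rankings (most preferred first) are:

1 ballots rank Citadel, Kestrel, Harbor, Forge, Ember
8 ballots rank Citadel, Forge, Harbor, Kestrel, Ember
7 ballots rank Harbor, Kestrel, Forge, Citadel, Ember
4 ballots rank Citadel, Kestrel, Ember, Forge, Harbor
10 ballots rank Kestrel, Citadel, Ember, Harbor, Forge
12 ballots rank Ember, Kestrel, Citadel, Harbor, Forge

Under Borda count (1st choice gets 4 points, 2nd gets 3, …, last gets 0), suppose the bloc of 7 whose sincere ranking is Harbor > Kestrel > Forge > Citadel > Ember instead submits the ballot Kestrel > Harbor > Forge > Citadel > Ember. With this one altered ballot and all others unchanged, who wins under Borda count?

Borda totals with the altered ballot: Forge 43, Citadel 113, Kestrel 127, Ember 76, Harbor 61.
The winner is unchanged: still Kestrel.

Kestrel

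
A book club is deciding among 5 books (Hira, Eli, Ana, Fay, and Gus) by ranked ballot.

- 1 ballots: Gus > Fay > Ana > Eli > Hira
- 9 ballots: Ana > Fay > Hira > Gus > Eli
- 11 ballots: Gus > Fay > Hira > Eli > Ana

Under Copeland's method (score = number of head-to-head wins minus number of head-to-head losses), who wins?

Pairwise results:
  Hira vs Eli: Hira wins 20–1.
  Hira vs Ana: Hira wins 11–10.
  Hira vs Fay: Fay wins 21–0.
  Hira vs Gus: Gus wins 12–9.
  Eli vs Ana: Eli wins 11–10.
  Eli vs Fay: Fay wins 21–0.
  Eli vs Gus: Gus wins 21–0.
  Ana vs Fay: Fay wins 12–9.
  Ana vs Gus: Gus wins 12–9.
  Fay vs Gus: Gus wins 12–9.
Copeland scores (wins − losses):
  Hira: 2 − 2 = 0
  Eli: 1 − 3 = -2
  Ana: 0 − 4 = -4
  Fay: 3 − 1 = 2
  Gus: 4 − 0 = 4
Gus has the best Copeland score.

Gus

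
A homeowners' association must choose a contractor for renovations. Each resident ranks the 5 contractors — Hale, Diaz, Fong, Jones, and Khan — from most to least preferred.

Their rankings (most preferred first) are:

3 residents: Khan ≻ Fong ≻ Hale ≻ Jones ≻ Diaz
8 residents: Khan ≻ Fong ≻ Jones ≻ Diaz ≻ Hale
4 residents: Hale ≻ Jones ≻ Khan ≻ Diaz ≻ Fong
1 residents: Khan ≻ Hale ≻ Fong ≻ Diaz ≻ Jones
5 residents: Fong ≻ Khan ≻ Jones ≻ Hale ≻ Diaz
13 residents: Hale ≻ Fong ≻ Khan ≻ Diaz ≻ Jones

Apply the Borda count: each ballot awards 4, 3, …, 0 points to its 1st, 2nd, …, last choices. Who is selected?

Borda scores:
  Hale: 3·2 + 8·0 + 4·4 + 3 + 5·1 + 13·4 = 82
  Diaz: 3·0 + 8·1 + 4·1 + 1 + 5·0 + 13·1 = 26
  Fong: 3·3 + 8·3 + 4·0 + 2 + 5·4 + 13·3 = 94
  Jones: 3·1 + 8·2 + 4·3 + 0 + 5·2 + 13·0 = 41
  Khan: 3·4 + 8·4 + 4·2 + 4 + 5·3 + 13·2 = 97
Khan has the highest total.

Khan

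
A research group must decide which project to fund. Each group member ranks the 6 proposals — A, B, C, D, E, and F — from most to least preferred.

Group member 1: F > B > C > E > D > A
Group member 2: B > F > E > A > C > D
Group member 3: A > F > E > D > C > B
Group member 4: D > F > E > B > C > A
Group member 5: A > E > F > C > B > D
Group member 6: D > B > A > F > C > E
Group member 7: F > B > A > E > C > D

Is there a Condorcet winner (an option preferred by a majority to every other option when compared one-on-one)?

Head-to-head results (7 voters total):
A vs B: B wins 5–2.
A vs C: A wins 5–2.
A vs D: A wins 4–3.
A vs E: A wins 4–3.
A vs F: F wins 4–3.
B vs C: B wins 5–2.
B vs D: B wins 4–3.
B vs E: B wins 4–3.
B vs F: F wins 5–2.
C vs D: C wins 4–3.
C vs E: E wins 5–2.
C vs F: F wins 7–0.
D vs E: E wins 5–2.
D vs F: F wins 5–2.
E vs F: F wins 6–1.
F beats each rival — A (4–3), B (5–2), C (7–0), D (5–2), E (6–1) — so F is the Condorcet winner.

Yes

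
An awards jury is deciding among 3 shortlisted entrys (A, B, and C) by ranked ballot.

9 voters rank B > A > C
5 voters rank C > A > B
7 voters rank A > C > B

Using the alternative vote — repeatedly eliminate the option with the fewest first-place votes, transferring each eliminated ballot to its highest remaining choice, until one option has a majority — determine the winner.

Round 1: B 9, A 7, C 5. C has the fewest and is eliminated.
Round 2: A 12, B 9. A has a majority.

A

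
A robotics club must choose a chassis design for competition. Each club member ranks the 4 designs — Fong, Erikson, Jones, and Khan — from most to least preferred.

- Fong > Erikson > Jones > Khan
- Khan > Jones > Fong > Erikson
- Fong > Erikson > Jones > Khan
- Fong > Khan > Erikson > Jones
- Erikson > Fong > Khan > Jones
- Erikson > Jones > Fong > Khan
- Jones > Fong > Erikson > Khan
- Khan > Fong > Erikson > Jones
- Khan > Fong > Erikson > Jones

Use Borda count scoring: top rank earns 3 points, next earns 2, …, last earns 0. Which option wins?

Borda scores:
  Fong: 3 + 1 + 3 + 3 + 2 + 1 + 2 + 2 + 2 = 19
  Erikson: 2 + 0 + 2 + 1 + 3 + 3 + 1 + 1 + 1 = 14
  Jones: 1 + 2 + 1 + 0 + 0 + 2 + 3 + 0 + 0 = 9
  Khan: 0 + 3 + 0 + 2 + 1 + 0 + 0 + 3 + 3 = 12
Fong has the highest total.

Fong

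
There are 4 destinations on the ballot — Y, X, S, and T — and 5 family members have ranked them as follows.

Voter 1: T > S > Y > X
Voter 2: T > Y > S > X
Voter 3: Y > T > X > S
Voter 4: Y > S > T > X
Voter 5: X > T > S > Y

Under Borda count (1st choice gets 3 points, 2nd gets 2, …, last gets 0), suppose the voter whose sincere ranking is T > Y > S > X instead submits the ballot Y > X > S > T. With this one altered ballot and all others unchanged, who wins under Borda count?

Y

Borda totals with the altered ballot: Y 10, X 6, S 6, T 8.
The switch changes the winner from T to Y.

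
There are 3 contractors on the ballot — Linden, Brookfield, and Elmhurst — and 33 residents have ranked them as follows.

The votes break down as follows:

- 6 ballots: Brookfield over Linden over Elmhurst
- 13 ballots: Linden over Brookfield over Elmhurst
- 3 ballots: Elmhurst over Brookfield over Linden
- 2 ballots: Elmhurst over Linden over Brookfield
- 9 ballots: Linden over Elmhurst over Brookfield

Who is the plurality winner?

First-place vote totals:
  Linden: 22
  Brookfield: 6
  Elmhurst: 5
Linden has the most first-place votes.

Linden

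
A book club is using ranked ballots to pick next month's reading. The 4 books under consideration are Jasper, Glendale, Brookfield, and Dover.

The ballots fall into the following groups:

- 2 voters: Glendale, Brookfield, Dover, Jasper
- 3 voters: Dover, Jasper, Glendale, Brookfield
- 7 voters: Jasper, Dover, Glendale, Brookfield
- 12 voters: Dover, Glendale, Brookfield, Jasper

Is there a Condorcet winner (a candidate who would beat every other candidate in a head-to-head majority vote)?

Head-to-head results (24 voters total):
Jasper vs Glendale: Glendale wins 14–10.
Jasper vs Brookfield: Brookfield wins 14–10.
Jasper vs Dover: Dover wins 17–7.
Glendale vs Brookfield: Glendale wins 24–0.
Glendale vs Dover: Dover wins 22–2.
Brookfield vs Dover: Dover wins 22–2.
Dover beats each rival — Jasper (17–7), Glendale (22–2), Brookfield (22–2) — so Dover is the Condorcet winner.

Yes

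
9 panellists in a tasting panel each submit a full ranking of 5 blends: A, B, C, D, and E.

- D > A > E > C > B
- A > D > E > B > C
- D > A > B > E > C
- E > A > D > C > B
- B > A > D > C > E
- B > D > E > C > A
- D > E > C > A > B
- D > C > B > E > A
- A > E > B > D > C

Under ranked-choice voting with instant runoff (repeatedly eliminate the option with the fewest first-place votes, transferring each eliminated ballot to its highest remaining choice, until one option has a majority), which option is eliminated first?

C

Round 1: D 4, A 2, B 2, E 1, C 0. C has the fewest and is eliminated.
Round 2: D 4, A 2, B 2, E 1. E has the fewest and is eliminated.
Round 3: D 4, A 3, B 2. B has the fewest and is eliminated.
Round 4: D 5, A 4. D has a majority.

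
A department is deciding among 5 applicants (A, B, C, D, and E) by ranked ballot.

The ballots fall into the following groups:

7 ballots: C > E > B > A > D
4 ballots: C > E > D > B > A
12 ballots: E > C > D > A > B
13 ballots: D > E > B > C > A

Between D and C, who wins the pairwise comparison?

Ballots ranking D above C: 13.
Ballots ranking C above D: 7+4+12 = 23.
C wins the head-to-head, 23–13.

C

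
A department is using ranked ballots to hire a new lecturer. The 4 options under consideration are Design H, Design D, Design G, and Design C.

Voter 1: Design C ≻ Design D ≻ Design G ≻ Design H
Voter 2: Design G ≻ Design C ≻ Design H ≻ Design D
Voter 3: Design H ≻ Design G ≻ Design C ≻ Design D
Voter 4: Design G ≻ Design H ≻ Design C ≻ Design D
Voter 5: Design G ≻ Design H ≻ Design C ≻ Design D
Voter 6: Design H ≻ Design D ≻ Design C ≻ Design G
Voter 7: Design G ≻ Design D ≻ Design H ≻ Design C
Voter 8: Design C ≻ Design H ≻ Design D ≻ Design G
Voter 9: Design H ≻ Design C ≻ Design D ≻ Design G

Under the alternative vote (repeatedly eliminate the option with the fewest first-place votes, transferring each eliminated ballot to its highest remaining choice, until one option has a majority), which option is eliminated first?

Round 1: Design G 4, Design H 3, Design C 2, Design D 0. Design D has the fewest and is eliminated.
Round 2: Design G 4, Design H 3, Design C 2. Design C has the fewest and is eliminated.
Round 3: Design G 5, Design H 4. Design G has a majority.

Design D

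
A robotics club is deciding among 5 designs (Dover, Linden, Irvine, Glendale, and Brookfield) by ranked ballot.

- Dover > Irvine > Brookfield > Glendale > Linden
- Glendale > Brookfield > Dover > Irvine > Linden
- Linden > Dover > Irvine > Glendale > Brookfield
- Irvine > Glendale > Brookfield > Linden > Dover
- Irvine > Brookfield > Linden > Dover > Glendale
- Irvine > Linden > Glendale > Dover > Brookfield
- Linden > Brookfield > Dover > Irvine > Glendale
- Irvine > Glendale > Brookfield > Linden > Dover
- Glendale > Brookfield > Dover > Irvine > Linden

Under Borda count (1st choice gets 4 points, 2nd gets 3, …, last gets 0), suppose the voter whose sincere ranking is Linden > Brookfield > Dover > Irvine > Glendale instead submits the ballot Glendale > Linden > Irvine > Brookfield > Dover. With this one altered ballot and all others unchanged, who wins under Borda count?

Borda totals with the altered ballot: Dover 13, Linden 14, Irvine 25, Glendale 22, Brookfield 16.
The winner is unchanged: still Irvine.

Irvine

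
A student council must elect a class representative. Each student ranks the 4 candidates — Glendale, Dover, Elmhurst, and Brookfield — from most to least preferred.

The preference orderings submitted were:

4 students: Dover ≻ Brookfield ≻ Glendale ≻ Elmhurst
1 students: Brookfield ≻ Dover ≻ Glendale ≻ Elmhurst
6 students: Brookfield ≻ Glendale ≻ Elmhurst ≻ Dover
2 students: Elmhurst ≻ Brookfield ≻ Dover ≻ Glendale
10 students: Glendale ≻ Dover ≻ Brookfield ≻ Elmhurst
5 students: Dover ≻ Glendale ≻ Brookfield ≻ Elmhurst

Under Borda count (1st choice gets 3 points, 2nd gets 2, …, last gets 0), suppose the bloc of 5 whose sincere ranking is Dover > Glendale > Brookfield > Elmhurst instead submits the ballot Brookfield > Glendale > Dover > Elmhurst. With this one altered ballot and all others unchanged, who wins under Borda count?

Brookfield

Borda totals with the altered ballot: Glendale 57, Dover 41, Elmhurst 12, Brookfield 58.
The switch changes the winner from Glendale to Brookfield.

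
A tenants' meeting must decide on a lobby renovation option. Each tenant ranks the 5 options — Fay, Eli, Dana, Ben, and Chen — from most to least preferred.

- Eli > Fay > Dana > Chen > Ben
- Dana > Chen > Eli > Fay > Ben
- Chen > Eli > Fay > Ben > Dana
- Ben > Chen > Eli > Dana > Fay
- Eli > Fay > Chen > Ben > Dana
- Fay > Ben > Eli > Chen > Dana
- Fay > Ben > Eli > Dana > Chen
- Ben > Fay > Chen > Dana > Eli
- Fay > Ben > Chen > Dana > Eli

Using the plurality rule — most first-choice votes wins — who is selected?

Fay

First-place vote totals:
  Fay: 3
  Eli: 2
  Dana: 1
  Ben: 2
  Chen: 1
Fay has the most first-place votes.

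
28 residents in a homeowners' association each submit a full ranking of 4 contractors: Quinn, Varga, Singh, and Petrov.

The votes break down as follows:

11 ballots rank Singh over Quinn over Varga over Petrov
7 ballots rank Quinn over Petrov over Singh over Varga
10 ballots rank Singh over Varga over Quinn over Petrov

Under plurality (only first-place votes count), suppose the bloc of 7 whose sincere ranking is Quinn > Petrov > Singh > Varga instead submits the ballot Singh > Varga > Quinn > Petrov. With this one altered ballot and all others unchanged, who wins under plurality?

Singh

First-place totals with the altered ballot: Quinn 0, Varga 0, Singh 28, Petrov 0.
The winner is unchanged: still Singh.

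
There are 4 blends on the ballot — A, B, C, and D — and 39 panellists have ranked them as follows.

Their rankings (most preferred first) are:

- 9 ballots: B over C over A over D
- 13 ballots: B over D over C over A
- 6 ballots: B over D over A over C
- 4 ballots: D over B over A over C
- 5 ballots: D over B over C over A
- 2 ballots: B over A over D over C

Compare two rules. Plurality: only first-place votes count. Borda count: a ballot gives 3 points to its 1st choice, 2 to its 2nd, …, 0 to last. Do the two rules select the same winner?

Plurality first-place counts: A 0, B 30, C 0, D 9 → B.
Borda totals: A 23, B 108, C 36, D 67 → B.
The two rules agree on B.

Yes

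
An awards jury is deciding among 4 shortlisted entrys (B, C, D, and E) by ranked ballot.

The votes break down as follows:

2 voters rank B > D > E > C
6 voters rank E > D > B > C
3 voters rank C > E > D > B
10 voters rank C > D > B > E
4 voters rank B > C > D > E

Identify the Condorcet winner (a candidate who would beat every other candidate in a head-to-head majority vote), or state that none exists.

C

Head-to-head results (25 voters total):
B vs C: C wins 13–12.
B vs D: D wins 19–6.
B vs E: B wins 16–9.
C vs D: C wins 17–8.
C vs E: C wins 17–8.
D vs E: D wins 16–9.
C beats each rival — B (13–12), D (17–8), E (17–8) — so C is the Condorcet winner.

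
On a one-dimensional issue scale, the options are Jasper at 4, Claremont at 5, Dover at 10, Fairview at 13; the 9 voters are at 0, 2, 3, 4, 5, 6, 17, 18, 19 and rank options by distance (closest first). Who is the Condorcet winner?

With single-peaked preferences on a line, the Condorcet winner is the candidate closest to the median voter.
The median voter (position 5) is closest to Claremont at 5.
Check: Claremont vs Fairview — voters closer to Claremont: 6 of 9.

Claremont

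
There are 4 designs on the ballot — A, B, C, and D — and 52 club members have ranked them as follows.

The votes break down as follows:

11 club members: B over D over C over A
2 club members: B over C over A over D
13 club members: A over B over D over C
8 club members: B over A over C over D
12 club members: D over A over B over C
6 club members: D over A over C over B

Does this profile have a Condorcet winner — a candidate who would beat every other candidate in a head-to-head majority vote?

Head-to-head results (52 voters total):
A vs B: A wins 31–21.
A vs C: A wins 39–13.
A vs D: D wins 29–23.
B vs C: B wins 46–6.
B vs D: B wins 34–18.
C vs D: D wins 42–10.
No candidate beats all others: A beats B beats D beats A, a majority cycle.

No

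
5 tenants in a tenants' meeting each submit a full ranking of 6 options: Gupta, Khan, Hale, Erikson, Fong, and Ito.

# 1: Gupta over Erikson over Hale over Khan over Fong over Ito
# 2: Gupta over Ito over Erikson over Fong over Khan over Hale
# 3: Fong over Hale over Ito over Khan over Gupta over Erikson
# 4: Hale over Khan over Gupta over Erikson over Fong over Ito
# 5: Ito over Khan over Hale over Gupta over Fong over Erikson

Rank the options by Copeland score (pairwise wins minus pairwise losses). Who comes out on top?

Hale

Pairwise results:
  Gupta vs Khan: Khan wins 3–2.
  Gupta vs Hale: Hale wins 3–2.
  Gupta vs Erikson: Gupta wins 5–0.
  Gupta vs Fong: Gupta wins 4–1.
  Gupta vs Ito: Gupta wins 3–2.
  Khan vs Hale: Hale wins 3–2.
  Khan vs Erikson: Khan wins 3–2.
  Khan vs Fong: Khan wins 3–2.
  Khan vs Ito: Ito wins 3–2.
  Hale vs Erikson: Hale wins 3–2.
  Hale vs Fong: Hale wins 3–2.
  Hale vs Ito: Hale wins 3–2.
  Erikson vs Fong: Erikson wins 3–2.
  Erikson vs Ito: Ito wins 3–2.
  Fong vs Ito: Fong wins 3–2.
Copeland scores (wins − losses):
  Gupta: 3 − 2 = 1
  Khan: 3 − 2 = 1
  Hale: 5 − 0 = 5
  Erikson: 1 − 4 = -3
  Fong: 1 − 4 = -3
  Ito: 2 − 3 = -1
Hale has the best Copeland score.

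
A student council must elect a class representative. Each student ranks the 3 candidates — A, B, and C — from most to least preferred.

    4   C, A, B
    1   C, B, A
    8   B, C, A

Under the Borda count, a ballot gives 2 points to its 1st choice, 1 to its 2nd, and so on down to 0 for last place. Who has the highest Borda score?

Borda scores:
  A: 4·1 + 0 + 8·0 = 4
  B: 4·0 + 1 + 8·2 = 17
  C: 4·2 + 2 + 8·1 = 18
C has the highest total.

C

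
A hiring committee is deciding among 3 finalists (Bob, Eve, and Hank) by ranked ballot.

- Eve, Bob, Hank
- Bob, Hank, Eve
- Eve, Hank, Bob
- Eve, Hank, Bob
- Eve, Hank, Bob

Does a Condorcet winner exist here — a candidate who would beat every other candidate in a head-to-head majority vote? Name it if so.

Head-to-head results (5 voters total):
Bob vs Eve: Eve wins 4–1.
Bob vs Hank: Hank wins 3–2.
Eve vs Hank: Eve wins 4–1.
Eve beats each rival — Bob (4–1), Hank (4–1) — so Eve is the Condorcet winner.

Eve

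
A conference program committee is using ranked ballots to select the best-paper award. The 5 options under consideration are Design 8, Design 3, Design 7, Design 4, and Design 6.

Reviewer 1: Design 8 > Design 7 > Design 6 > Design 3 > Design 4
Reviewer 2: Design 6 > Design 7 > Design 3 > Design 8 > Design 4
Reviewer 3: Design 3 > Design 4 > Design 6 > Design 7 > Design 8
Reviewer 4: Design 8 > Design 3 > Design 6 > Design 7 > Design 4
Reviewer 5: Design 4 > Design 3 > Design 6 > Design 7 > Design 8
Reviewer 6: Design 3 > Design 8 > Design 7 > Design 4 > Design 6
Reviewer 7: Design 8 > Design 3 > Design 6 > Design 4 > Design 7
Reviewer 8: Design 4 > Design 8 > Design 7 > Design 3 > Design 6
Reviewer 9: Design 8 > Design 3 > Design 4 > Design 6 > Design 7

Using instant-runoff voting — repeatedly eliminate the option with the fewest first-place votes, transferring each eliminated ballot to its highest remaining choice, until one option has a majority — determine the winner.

Design 8

Round 1: Design 8 4, Design 3 2, Design 4 2, Design 6 1, Design 7 0. Design 7 has the fewest and is eliminated.
Round 2: Design 8 4, Design 3 2, Design 4 2, Design 6 1. Design 6 has the fewest and is eliminated.
Round 3: Design 8 4, Design 3 3, Design 4 2. Design 4 has the fewest and is eliminated.
Round 4: Design 8 5, Design 3 4. Design 8 has a majority.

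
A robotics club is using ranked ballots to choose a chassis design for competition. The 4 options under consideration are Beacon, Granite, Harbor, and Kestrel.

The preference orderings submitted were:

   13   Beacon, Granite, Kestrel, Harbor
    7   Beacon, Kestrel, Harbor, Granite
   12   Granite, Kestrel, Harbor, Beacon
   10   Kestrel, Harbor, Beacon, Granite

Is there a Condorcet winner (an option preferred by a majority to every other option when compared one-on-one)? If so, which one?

There is no Condorcet winner

Head-to-head results (42 voters total):
Beacon vs Granite: Beacon wins 30–12.
Beacon vs Harbor: Harbor wins 22–20.
Beacon vs Kestrel: Kestrel wins 22–20.
Granite vs Harbor: Granite wins 25–17.
Granite vs Kestrel: Granite wins 25–17.
Harbor vs Kestrel: Kestrel wins 42–0.
No candidate beats all others: Beacon beats Granite beats Harbor beats Beacon, a majority cycle.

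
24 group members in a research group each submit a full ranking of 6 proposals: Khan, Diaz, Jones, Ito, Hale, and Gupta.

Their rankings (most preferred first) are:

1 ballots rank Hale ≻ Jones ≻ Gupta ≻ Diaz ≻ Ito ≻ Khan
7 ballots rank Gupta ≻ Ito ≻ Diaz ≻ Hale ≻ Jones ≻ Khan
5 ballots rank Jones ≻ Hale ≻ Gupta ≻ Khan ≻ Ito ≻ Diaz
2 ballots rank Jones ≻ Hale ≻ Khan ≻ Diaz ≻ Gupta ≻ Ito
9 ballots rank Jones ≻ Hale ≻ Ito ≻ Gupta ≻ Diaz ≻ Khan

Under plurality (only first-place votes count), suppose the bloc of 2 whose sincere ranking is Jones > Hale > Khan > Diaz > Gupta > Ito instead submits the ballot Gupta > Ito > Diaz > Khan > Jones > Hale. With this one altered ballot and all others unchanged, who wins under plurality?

First-place totals with the altered ballot: Khan 0, Diaz 0, Jones 14, Ito 0, Hale 1, Gupta 9.
The winner is unchanged: still Jones.

Jones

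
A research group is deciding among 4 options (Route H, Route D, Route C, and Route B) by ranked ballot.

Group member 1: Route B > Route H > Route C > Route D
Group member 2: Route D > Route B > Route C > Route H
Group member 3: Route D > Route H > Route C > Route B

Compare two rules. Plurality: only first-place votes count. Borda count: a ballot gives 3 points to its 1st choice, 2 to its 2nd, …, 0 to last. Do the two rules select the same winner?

Plurality first-place counts: Route H 0, Route D 2, Route C 0, Route B 1 → Route D.
Borda totals: Route H 4, Route D 6, Route C 3, Route B 5 → Route D.
The two rules agree on Route D.

Yes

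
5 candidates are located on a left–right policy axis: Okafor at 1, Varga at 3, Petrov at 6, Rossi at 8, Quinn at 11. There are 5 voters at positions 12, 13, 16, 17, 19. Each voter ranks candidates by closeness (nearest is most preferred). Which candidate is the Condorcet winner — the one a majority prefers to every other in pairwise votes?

With single-peaked preferences on a line, the Condorcet winner is the candidate closest to the median voter.
The median voter (position 16) is closest to Quinn at 11.
Check: Quinn vs Varga — voters closer to Quinn: 5 of 5.

Quinn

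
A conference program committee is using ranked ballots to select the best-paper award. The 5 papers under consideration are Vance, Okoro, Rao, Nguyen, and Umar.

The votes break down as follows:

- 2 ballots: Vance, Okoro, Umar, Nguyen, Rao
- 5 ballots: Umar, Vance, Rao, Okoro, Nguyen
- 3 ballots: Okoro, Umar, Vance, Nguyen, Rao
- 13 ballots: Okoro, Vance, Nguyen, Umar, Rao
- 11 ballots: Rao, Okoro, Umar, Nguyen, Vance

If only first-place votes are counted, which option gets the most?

Okoro

First-place vote totals:
  Vance: 2
  Okoro: 16
  Rao: 11
  Nguyen: 0
  Umar: 5
Okoro has the most first-place votes.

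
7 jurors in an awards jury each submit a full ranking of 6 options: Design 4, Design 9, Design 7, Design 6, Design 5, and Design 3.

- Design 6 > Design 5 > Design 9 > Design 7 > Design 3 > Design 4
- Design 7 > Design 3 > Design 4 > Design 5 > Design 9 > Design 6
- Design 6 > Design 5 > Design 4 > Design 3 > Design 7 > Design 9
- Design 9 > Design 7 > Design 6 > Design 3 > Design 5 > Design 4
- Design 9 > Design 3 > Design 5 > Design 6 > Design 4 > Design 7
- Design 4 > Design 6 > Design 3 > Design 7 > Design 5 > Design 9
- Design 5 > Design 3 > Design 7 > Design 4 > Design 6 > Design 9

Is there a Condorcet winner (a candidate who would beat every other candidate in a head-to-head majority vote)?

Yes

Head-to-head results (7 voters total):
Design 4 vs Design 9: Design 4 wins 4–3.
Design 4 vs Design 7: Design 7 wins 4–3.
Design 4 vs Design 6: Design 6 wins 4–3.
Design 4 vs Design 5: Design 5 wins 5–2.
Design 4 vs Design 3: Design 3 wins 5–2.
Design 9 vs Design 7: Design 7 wins 4–3.
Design 9 vs Design 6: Design 6 wins 4–3.
Design 9 vs Design 5: Design 5 wins 5–2.
Design 9 vs Design 3: Design 3 wins 4–3.
Design 7 vs Design 6: Design 6 wins 4–3.
Design 7 vs Design 5: Design 5 wins 4–3.
Design 7 vs Design 3: Design 3 wins 4–3.
Design 6 vs Design 5: Design 6 wins 4–3.
Design 6 vs Design 3: Design 6 wins 4–3.
Design 5 vs Design 3: Design 3 wins 4–3.
Design 6 beats each rival — Design 4 (4–3), Design 9 (4–3), Design 7 (4–3), Design 5 (4–3), Design 3 (4–3) — so Design 6 is the Condorcet winner.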